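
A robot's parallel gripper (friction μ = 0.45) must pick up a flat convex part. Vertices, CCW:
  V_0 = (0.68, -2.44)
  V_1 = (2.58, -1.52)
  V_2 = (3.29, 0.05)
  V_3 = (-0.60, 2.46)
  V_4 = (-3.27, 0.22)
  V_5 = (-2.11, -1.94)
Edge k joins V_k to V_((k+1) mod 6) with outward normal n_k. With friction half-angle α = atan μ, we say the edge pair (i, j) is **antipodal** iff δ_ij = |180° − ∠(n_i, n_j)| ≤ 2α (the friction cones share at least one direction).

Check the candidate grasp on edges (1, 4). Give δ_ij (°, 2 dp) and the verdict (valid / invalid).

δ = 52.57°, invalid

α = atan 0.45 = 24.23°;  2α = 48.46°
edge 1: e_1 = (+0.71, +1.57);  n_1 = (+0.9112, -0.4121)
edge 4: e_4 = (+1.16, -2.16);  n_4 = (-0.8810, -0.4731)
∠(n_1, n_4) = 127.43°
δ = |180° − 127.43°| = 52.57°
52.57° > 2α = 48.46°  →  invalid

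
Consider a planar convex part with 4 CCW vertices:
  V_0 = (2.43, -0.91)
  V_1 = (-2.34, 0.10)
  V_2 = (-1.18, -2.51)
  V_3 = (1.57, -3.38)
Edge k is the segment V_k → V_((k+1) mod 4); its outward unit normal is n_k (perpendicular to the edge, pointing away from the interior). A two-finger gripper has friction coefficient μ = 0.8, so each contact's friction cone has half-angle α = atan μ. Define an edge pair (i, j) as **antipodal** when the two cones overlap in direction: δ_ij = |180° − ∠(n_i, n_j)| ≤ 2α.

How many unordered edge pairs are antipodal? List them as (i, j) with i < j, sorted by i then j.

count = 3; pairs: (0,1), (0,2), (1,3)

α = atan 0.8 = 38.66°;  2α = 77.32°
n_0 = (+0.2071, +0.9783)
n_1 = (-0.9138, -0.4061)
n_2 = (-0.3016, -0.9534)
n_3 = (+0.9444, -0.3288)
  (0,1): δ = 54.08°  ✓
  (0,2): δ = 5.60°  ✓
  (0,3): δ = 82.76°  ·
  (1,2): δ = 131.52°  ·
  (1,3): δ = 43.16°  ✓
  (2,3): δ = 91.64°  ·
antipodal pairs: 3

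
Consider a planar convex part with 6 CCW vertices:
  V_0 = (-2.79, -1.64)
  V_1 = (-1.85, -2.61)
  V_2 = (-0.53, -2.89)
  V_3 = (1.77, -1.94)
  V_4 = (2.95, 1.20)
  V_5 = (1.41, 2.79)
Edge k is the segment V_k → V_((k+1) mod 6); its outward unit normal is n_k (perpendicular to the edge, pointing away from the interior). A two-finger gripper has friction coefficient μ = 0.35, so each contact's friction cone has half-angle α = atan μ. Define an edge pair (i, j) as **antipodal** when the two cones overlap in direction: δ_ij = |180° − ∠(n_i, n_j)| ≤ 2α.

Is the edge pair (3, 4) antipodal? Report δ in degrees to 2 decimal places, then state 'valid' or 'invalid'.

α = atan 0.35 = 19.29°;  2α = 38.58°
edge 3: e_3 = (+1.18, +3.14);  n_3 = (+0.9361, -0.3518)
edge 4: e_4 = (-1.54, +1.59);  n_4 = (+0.7183, +0.6957)
∠(n_3, n_4) = 64.68°
δ = |180° − 64.68°| = 115.32°
115.32° > 2α = 38.58°  →  invalid

δ = 115.32°, invalid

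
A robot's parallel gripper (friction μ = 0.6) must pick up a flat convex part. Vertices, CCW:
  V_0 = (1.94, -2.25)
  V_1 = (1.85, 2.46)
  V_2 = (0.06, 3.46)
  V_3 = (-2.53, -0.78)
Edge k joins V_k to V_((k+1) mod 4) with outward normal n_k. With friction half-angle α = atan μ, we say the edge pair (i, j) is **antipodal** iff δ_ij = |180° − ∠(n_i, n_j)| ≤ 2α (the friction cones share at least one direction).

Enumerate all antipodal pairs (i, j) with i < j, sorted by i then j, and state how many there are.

count = 2; pairs: (0,2), (1,3)

α = atan 0.6 = 30.96°;  2α = 61.93°
n_0 = (+0.9998, +0.0191)
n_1 = (+0.4877, +0.8730)
n_2 = (-0.8534, +0.5213)
n_3 = (-0.3124, -0.9500)
  (0,1): δ = 120.29°  ·
  (0,2): δ = 32.51°  ✓
  (0,3): δ = 70.70°  ·
  (1,2): δ = 92.23°  ·
  (1,3): δ = 10.99°  ✓
  (2,3): δ = 76.79°  ·
antipodal pairs: 2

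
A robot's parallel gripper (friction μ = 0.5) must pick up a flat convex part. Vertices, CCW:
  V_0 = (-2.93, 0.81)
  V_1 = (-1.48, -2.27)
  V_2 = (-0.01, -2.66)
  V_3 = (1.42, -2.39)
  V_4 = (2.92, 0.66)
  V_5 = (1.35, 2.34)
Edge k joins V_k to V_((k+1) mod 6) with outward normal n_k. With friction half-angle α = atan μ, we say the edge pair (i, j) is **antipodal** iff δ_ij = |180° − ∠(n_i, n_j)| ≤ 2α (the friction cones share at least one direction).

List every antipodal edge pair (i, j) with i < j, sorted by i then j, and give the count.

α = atan 0.5 = 26.57°;  2α = 53.13°
n_0 = (-0.9048, -0.4259)
n_1 = (-0.2564, -0.9666)
n_2 = (+0.1855, -0.9826)
n_3 = (+0.8973, -0.4413)
n_4 = (+0.7306, +0.6828)
n_5 = (-0.3366, +0.9416)
  (0,1): δ = 130.07°  ·
  (0,2): δ = 104.52°  ·
  (0,3): δ = 51.40°  ✓
  (0,4): δ = 17.85°  ✓
  (0,5): δ = 84.46°  ·
  (1,2): δ = 154.45°  ·
  (1,3): δ = 101.33°  ·
  (1,4): δ = 32.08°  ✓
  (1,5): δ = 34.53°  ✓
  (2,3): δ = 126.88°  ·
  (2,4): δ = 57.63°  ·
  (2,5): δ = 8.98°  ✓
  (3,4): δ = 110.75°  ·
  (3,5): δ = 44.14°  ✓
  (4,5): δ = 113.39°  ·
antipodal pairs: 6

count = 6; pairs: (0,3), (0,4), (1,4), (1,5), (2,5), (3,5)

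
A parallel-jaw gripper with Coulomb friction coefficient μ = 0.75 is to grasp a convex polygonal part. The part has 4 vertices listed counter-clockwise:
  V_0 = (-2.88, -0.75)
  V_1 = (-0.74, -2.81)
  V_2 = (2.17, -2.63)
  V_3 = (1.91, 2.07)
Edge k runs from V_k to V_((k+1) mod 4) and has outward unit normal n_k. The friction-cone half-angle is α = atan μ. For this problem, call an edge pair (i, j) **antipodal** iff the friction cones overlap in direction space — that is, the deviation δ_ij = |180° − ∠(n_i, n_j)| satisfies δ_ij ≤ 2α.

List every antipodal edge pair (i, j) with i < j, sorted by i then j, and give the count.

count = 3; pairs: (0,2), (1,3), (2,3)

α = atan 0.75 = 36.87°;  2α = 73.74°
n_0 = (-0.6935, -0.7204)
n_1 = (+0.0617, -0.9981)
n_2 = (+0.9985, +0.0552)
n_3 = (-0.5073, +0.8617)
  (0,1): δ = 132.55°  ·
  (0,2): δ = 42.92°  ✓
  (0,3): δ = 74.40°  ·
  (1,2): δ = 90.37°  ·
  (1,3): δ = 26.95°  ✓
  (2,3): δ = 62.68°  ✓
antipodal pairs: 3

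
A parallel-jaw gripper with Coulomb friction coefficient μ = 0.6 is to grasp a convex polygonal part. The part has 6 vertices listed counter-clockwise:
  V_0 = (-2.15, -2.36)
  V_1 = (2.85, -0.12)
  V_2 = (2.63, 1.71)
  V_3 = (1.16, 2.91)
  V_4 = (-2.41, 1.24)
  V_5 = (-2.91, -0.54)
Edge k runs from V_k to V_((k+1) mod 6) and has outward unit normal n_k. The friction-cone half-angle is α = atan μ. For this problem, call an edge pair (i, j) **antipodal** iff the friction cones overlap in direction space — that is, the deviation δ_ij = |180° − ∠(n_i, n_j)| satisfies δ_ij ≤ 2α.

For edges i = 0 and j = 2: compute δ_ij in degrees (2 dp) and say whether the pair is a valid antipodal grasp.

δ = 63.36°, invalid

α = atan 0.6 = 30.96°;  2α = 61.93°
edge 0: e_0 = (+5.00, +2.24);  n_0 = (+0.4088, -0.9126)
edge 2: e_2 = (-1.47, +1.20);  n_2 = (+0.6324, +0.7747)
∠(n_0, n_2) = 116.64°
δ = |180° − 116.64°| = 63.36°
63.36° > 2α = 61.93°  →  invalid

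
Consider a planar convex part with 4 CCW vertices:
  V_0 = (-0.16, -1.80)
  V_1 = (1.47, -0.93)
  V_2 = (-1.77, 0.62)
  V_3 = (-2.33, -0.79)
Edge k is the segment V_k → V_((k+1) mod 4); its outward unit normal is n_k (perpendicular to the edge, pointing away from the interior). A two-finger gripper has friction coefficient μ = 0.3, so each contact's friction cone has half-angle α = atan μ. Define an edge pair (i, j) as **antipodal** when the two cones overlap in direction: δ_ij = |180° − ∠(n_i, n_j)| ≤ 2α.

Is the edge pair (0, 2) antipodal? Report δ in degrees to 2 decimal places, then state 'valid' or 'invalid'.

δ = 40.25°, invalid

α = atan 0.3 = 16.70°;  2α = 33.40°
edge 0: e_0 = (+1.63, +0.87);  n_0 = (+0.4709, -0.8822)
edge 2: e_2 = (-0.56, -1.41);  n_2 = (-0.9294, +0.3691)
∠(n_0, n_2) = 139.75°
δ = |180° − 139.75°| = 40.25°
40.25° > 2α = 33.40°  →  invalid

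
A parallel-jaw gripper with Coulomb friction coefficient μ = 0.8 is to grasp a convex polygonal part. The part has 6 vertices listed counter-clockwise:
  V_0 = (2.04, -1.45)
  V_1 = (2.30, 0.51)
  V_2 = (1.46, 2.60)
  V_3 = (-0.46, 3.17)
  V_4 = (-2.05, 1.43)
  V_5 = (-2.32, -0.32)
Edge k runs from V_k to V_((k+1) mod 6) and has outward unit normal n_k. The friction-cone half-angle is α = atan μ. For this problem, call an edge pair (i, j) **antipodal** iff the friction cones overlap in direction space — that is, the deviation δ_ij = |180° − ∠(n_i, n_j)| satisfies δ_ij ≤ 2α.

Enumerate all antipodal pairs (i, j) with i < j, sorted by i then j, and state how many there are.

α = atan 0.8 = 38.66°;  2α = 77.32°
n_0 = (+0.9913, -0.1315)
n_1 = (+0.9279, +0.3729)
n_2 = (+0.2846, +0.9586)
n_3 = (-0.7382, +0.6746)
n_4 = (-0.9883, +0.1525)
n_5 = (-0.2509, -0.9680)
  (0,1): δ = 150.55°  ·
  (0,2): δ = 98.98°  ·
  (0,3): δ = 34.86°  ✓
  (0,4): δ = 1.21°  ✓
  (0,5): δ = 83.03°  ·
  (1,2): δ = 128.43°  ·
  (1,3): δ = 64.32°  ✓
  (1,4): δ = 30.67°  ✓
  (1,5): δ = 53.57°  ✓
  (2,3): δ = 115.89°  ·
  (2,4): δ = 82.24°  ·
  (2,5): δ = 2.00°  ✓
  (3,4): δ = 146.35°  ·
  (3,5): δ = 62.11°  ✓
  (4,5): δ = 95.76°  ·
antipodal pairs: 7

count = 7; pairs: (0,3), (0,4), (1,3), (1,4), (1,5), (2,5), (3,5)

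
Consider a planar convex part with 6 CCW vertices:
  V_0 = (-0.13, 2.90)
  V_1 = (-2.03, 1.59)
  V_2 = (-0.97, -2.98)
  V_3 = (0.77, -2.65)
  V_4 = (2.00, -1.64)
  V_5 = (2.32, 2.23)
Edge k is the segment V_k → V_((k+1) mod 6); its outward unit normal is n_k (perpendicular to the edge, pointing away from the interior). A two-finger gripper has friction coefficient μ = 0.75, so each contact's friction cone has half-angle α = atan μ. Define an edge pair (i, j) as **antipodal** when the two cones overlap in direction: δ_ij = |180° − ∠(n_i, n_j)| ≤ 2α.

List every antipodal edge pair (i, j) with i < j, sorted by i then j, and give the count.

count = 8; pairs: (0,2), (0,3), (0,4), (1,3), (1,4), (1,5), (2,5), (3,5)

α = atan 0.75 = 36.87°;  2α = 73.74°
n_0 = (-0.5676, +0.8233)
n_1 = (-0.9741, -0.2259)
n_2 = (+0.1863, -0.9825)
n_3 = (+0.6346, -0.7728)
n_4 = (+0.9966, -0.0824)
n_5 = (+0.2638, +0.9646)
  (0,1): δ = 111.53°  ·
  (0,2): δ = 23.85°  ✓
  (0,3): δ = 4.81°  ✓
  (0,4): δ = 50.69°  ✓
  (0,5): δ = 130.12°  ·
  (1,2): δ = 92.32°  ·
  (1,3): δ = 63.67°  ✓
  (1,4): δ = 17.79°  ✓
  (1,5): δ = 61.65°  ✓
  (2,3): δ = 151.35°  ·
  (2,4): δ = 105.47°  ·
  (2,5): δ = 26.03°  ✓
  (3,4): δ = 134.12°  ·
  (3,5): δ = 54.69°  ✓
  (4,5): δ = 100.57°  ·
antipodal pairs: 8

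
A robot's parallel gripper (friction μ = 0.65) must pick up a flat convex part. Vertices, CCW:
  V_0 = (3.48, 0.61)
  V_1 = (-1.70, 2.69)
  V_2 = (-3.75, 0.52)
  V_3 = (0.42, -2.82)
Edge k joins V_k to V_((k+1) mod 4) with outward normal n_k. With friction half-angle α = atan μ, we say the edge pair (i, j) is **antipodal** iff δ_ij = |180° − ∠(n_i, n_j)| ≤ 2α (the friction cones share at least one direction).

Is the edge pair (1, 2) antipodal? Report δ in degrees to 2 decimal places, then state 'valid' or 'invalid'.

δ = 85.32°, invalid

α = atan 0.65 = 33.02°;  2α = 66.05°
edge 1: e_1 = (-2.05, -2.17);  n_1 = (-0.7269, +0.6867)
edge 2: e_2 = (+4.17, -3.34);  n_2 = (-0.6252, -0.7805)
∠(n_1, n_2) = 94.68°
δ = |180° − 94.68°| = 85.32°
85.32° > 2α = 66.05°  →  invalid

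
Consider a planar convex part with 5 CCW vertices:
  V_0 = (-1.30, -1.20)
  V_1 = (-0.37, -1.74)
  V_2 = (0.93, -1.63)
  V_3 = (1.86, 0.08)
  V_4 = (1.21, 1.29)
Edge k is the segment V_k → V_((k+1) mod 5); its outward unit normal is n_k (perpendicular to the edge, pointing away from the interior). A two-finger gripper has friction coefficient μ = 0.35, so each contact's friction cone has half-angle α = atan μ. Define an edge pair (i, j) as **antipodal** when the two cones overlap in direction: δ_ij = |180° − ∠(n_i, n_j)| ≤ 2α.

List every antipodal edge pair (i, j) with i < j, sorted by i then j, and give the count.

count = 2; pairs: (0,3), (2,4)

α = atan 0.35 = 19.29°;  2α = 38.58°
n_0 = (-0.5021, -0.8648)
n_1 = (+0.0843, -0.9964)
n_2 = (+0.8785, -0.4778)
n_3 = (+0.8809, +0.4732)
n_4 = (-0.7043, +0.7099)
  (0,1): δ = 145.02°  ·
  (0,2): δ = 88.40°  ·
  (0,3): δ = 31.61°  ✓
  (0,4): δ = 74.91°  ·
  (1,2): δ = 123.38°  ·
  (1,3): δ = 66.59°  ·
  (1,4): δ = 39.93°  ·
  (2,3): δ = 123.22°  ·
  (2,4): δ = 16.69°  ✓
  (3,4): δ = 73.47°  ·
antipodal pairs: 2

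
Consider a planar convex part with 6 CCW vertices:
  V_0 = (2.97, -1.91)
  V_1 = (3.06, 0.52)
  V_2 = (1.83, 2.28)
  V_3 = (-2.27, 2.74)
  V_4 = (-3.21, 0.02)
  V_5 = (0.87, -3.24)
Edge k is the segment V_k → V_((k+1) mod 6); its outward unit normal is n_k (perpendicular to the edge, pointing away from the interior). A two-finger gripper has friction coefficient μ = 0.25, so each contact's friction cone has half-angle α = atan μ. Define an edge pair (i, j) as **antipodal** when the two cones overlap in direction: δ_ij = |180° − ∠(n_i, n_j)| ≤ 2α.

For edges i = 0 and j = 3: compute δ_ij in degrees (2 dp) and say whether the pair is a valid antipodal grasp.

α = atan 0.25 = 14.04°;  2α = 28.07°
edge 0: e_0 = (+0.09, +2.43);  n_0 = (+0.9993, -0.0370)
edge 3: e_3 = (-0.94, -2.72);  n_3 = (-0.9452, +0.3266)
∠(n_0, n_3) = 163.06°
δ = |180° − 163.06°| = 16.94°
16.94° ≤ 2α = 28.07°  →  valid

δ = 16.94°, valid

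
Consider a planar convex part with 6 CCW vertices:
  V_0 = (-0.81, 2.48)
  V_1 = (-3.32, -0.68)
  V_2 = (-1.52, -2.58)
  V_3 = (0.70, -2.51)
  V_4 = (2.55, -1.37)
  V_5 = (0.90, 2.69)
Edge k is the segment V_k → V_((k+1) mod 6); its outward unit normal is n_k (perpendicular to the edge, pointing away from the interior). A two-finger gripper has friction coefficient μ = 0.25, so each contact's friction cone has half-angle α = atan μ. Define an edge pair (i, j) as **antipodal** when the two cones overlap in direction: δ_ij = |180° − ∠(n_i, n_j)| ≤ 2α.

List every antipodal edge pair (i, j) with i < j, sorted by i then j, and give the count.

α = atan 0.25 = 14.04°;  2α = 28.07°
n_0 = (-0.7830, +0.6220)
n_1 = (-0.7260, -0.6877)
n_2 = (+0.0315, -0.9995)
n_3 = (+0.5246, -0.8513)
n_4 = (+0.9264, +0.3765)
n_5 = (-0.1219, +0.9925)
  (0,1): δ = 98.09°  ·
  (0,2): δ = 49.73°  ·
  (0,3): δ = 19.90°  ✓
  (0,4): δ = 60.58°  ·
  (0,5): δ = 135.46°  ·
  (1,2): δ = 131.65°  ·
  (1,3): δ = 101.81°  ·
  (1,4): δ = 21.33°  ✓
  (1,5): δ = 53.55°  ·
  (2,3): δ = 150.16°  ·
  (2,4): δ = 69.69°  ·
  (2,5): δ = 5.20°  ✓
  (3,4): δ = 99.53°  ·
  (3,5): δ = 24.64°  ✓
  (4,5): δ = 105.12°  ·
antipodal pairs: 4

count = 4; pairs: (0,3), (1,4), (2,5), (3,5)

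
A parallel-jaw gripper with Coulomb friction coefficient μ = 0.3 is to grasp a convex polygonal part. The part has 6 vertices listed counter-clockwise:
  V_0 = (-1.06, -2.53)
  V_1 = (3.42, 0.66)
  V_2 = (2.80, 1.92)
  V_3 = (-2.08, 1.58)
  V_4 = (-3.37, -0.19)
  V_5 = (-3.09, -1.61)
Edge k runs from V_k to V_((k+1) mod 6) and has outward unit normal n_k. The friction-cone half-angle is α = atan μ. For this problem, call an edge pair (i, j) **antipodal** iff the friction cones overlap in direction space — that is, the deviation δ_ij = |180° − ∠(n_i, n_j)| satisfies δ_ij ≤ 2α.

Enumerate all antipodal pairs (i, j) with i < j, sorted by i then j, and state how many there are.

α = atan 0.3 = 16.70°;  2α = 33.40°
n_0 = (+0.5800, -0.8146)
n_1 = (+0.8973, +0.4415)
n_2 = (-0.0695, +0.9976)
n_3 = (-0.8081, +0.5890)
n_4 = (-0.9811, -0.1935)
n_5 = (-0.4128, -0.9108)
  (0,1): δ = 99.25°  ·
  (0,2): δ = 31.47°  ✓
  (0,3): δ = 18.46°  ✓
  (0,4): δ = 65.70°  ·
  (0,5): δ = 120.17°  ·
  (1,2): δ = 112.21°  ·
  (1,3): δ = 62.29°  ·
  (1,4): δ = 15.05°  ✓
  (1,5): δ = 39.42°  ·
  (2,3): δ = 130.07°  ·
  (2,4): δ = 82.83°  ·
  (2,5): δ = 28.37°  ✓
  (3,4): δ = 132.76°  ·
  (3,5): δ = 78.30°  ·
  (4,5): δ = 125.53°  ·
antipodal pairs: 4

count = 4; pairs: (0,2), (0,3), (1,4), (2,5)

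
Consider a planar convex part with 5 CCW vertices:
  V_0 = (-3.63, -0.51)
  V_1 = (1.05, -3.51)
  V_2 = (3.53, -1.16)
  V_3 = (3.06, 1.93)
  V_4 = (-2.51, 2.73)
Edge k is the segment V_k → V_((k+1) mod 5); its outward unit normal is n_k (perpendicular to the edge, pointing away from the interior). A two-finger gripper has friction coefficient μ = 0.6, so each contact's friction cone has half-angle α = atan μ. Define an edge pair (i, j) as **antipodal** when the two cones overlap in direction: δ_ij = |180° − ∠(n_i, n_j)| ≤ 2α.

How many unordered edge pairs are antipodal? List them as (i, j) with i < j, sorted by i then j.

α = atan 0.6 = 30.96°;  2α = 61.93°
n_0 = (-0.5397, -0.8419)
n_1 = (+0.6878, -0.7259)
n_2 = (+0.9886, +0.1504)
n_3 = (+0.1422, +0.9898)
n_4 = (-0.9451, +0.3267)
  (0,1): δ = 103.88°  ·
  (0,2): δ = 48.69°  ✓
  (0,3): δ = 24.49°  ✓
  (0,4): δ = 103.59°  ·
  (1,2): δ = 124.81°  ·
  (1,3): δ = 51.63°  ✓
  (1,4): δ = 27.47°  ✓
  (2,3): δ = 106.82°  ·
  (2,4): δ = 27.72°  ✓
  (3,4): δ = 100.90°  ·
antipodal pairs: 5

count = 5; pairs: (0,2), (0,3), (1,3), (1,4), (2,4)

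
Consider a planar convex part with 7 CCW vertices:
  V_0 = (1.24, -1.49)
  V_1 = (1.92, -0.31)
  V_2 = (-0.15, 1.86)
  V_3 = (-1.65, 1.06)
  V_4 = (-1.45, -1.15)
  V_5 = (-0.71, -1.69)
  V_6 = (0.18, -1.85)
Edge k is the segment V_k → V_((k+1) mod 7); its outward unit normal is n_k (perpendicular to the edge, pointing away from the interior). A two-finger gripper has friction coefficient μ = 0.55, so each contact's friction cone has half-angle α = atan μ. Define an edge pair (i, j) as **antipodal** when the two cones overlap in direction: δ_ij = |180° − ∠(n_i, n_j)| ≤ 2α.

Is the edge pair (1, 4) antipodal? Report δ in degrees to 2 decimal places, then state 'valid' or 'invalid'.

δ = 10.23°, valid

α = atan 0.55 = 28.81°;  2α = 57.62°
edge 1: e_1 = (-2.07, +2.17);  n_1 = (+0.7236, +0.6902)
edge 4: e_4 = (+0.74, -0.54);  n_4 = (-0.5895, -0.8078)
∠(n_1, n_4) = 169.77°
δ = |180° − 169.77°| = 10.23°
10.23° ≤ 2α = 57.62°  →  valid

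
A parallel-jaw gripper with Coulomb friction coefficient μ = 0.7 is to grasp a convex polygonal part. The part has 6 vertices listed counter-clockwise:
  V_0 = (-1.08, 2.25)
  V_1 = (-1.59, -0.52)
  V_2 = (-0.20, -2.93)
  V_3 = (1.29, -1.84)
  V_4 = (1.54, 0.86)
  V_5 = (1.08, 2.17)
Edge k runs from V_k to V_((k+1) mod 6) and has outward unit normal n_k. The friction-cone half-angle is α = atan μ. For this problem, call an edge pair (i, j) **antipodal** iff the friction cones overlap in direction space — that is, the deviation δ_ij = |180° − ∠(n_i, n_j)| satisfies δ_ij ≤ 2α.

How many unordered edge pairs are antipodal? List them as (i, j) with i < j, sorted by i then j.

count = 7; pairs: (0,2), (0,3), (0,4), (1,3), (1,4), (1,5), (2,5)

α = atan 0.7 = 34.99°;  2α = 69.98°
n_0 = (-0.9835, +0.1811)
n_1 = (-0.8662, -0.4996)
n_2 = (+0.5904, -0.8071)
n_3 = (+0.9957, -0.0922)
n_4 = (+0.9435, +0.3313)
n_5 = (+0.0370, +0.9993)
  (0,1): δ = 139.59°  ·
  (0,2): δ = 43.38°  ✓
  (0,3): δ = 5.14°  ✓
  (0,4): δ = 29.78°  ✓
  (0,5): δ = 98.31°  ·
  (1,2): δ = 83.79°  ·
  (1,3): δ = 35.26°  ✓
  (1,4): δ = 10.63°  ✓
  (1,5): δ = 57.90°  ✓
  (2,3): δ = 131.48°  ·
  (2,4): δ = 106.84°  ·
  (2,5): δ = 38.31°  ✓
  (3,4): δ = 155.36°  ·
  (3,5): δ = 86.83°  ·
  (4,5): δ = 111.47°  ·
antipodal pairs: 7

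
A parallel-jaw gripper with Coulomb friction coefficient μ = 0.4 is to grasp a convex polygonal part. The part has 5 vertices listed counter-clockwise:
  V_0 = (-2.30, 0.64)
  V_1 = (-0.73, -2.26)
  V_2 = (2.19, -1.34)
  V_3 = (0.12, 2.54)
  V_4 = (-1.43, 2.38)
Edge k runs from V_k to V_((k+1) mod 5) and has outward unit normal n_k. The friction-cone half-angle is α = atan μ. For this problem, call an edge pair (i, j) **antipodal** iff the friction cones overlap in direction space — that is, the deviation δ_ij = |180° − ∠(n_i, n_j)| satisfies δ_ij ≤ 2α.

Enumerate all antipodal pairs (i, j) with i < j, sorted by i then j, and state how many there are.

α = atan 0.4 = 21.80°;  2α = 43.60°
n_0 = (-0.8794, -0.4761)
n_1 = (+0.3005, -0.9538)
n_2 = (+0.8823, +0.4707)
n_3 = (-0.1027, +0.9947)
n_4 = (-0.8944, +0.4472)
  (0,1): δ = 100.94°  ·
  (0,2): δ = 0.35°  ✓
  (0,3): δ = 67.46°  ·
  (0,4): δ = 125.00°  ·
  (1,2): δ = 79.41°  ·
  (1,3): δ = 11.59°  ✓
  (1,4): δ = 45.95°  ·
  (2,3): δ = 112.19°  ·
  (2,4): δ = 54.65°  ·
  (3,4): δ = 122.46°  ·
antipodal pairs: 2

count = 2; pairs: (0,2), (1,3)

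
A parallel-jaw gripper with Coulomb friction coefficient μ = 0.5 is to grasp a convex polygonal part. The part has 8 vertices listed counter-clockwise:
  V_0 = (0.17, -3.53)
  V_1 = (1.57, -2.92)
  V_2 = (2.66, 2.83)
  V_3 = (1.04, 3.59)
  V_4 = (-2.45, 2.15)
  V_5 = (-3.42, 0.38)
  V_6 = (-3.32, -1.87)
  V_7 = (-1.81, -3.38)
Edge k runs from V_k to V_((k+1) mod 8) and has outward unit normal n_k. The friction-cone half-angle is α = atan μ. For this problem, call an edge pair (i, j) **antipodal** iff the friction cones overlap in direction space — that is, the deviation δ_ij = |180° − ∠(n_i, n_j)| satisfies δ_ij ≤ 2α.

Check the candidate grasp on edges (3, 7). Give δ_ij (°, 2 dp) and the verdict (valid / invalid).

δ = 26.75°, valid

α = atan 0.5 = 26.57°;  2α = 53.13°
edge 3: e_3 = (-3.49, -1.44);  n_3 = (-0.3814, +0.9244)
edge 7: e_7 = (+1.98, -0.15);  n_7 = (-0.0755, -0.9971)
∠(n_3, n_7) = 153.25°
δ = |180° − 153.25°| = 26.75°
26.75° ≤ 2α = 53.13°  →  valid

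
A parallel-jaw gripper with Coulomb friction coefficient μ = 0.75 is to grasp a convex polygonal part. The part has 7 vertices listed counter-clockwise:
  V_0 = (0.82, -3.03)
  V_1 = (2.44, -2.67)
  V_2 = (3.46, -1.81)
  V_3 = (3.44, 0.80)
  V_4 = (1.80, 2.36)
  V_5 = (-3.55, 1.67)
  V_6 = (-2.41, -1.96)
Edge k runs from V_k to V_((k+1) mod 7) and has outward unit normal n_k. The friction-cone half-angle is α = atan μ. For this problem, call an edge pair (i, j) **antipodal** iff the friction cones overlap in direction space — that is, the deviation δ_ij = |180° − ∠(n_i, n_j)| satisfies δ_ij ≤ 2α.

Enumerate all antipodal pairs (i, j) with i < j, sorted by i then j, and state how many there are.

count = 9; pairs: (0,3), (0,4), (1,4), (1,5), (2,5), (2,6), (3,5), (3,6), (4,6)

α = atan 0.75 = 36.87°;  2α = 73.74°
n_0 = (+0.2169, -0.9762)
n_1 = (+0.6446, -0.7645)
n_2 = (+1.0000, +0.0077)
n_3 = (+0.6892, +0.7246)
n_4 = (-0.1279, +0.9918)
n_5 = (-0.9541, -0.2996)
n_6 = (-0.3145, -0.9493)
  (0,1): δ = 152.39°  ·
  (0,2): δ = 102.09°  ·
  (0,3): δ = 56.10°  ✓
  (0,4): δ = 5.18°  ✓
  (0,5): δ = 94.91°  ·
  (0,6): δ = 149.14°  ·
  (1,2): δ = 129.70°  ·
  (1,3): δ = 83.70°  ·
  (1,4): δ = 32.79°  ✓
  (1,5): δ = 67.30°  ✓
  (1,6): δ = 121.54°  ·
  (2,3): δ = 134.01°  ·
  (2,4): δ = 83.09°  ·
  (2,5): δ = 17.00°  ✓
  (2,6): δ = 71.23°  ✓
  (3,4): δ = 129.08°  ·
  (3,5): δ = 29.00°  ✓
  (3,6): δ = 25.24°  ✓
  (4,5): δ = 79.91°  ·
  (4,6): δ = 25.68°  ✓
  (5,6): δ = 125.76°  ·
antipodal pairs: 9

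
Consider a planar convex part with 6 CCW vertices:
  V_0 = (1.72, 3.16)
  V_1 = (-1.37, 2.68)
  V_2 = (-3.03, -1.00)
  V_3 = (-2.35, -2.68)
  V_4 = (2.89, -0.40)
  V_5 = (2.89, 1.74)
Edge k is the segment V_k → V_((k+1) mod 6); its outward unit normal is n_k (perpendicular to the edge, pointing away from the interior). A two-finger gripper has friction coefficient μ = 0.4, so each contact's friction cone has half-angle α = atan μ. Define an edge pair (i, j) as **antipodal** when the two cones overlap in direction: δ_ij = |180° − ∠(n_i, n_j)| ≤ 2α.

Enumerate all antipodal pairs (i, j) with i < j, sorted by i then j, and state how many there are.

count = 5; pairs: (0,3), (1,3), (1,4), (2,4), (2,5)

α = atan 0.4 = 21.80°;  2α = 43.60°
n_0 = (-0.1535, +0.9881)
n_1 = (-0.9116, +0.4112)
n_2 = (-0.9269, -0.3752)
n_3 = (+0.3990, -0.9170)
n_4 = (+1.0000, -0.0000)
n_5 = (+0.7718, +0.6359)
  (0,1): δ = 123.11°  ·
  (0,2): δ = 76.79°  ·
  (0,3): δ = 14.68°  ✓
  (0,4): δ = 81.17°  ·
  (0,5): δ = 120.66°  ·
  (1,2): δ = 133.68°  ·
  (1,3): δ = 42.21°  ✓
  (1,4): δ = 24.28°  ✓
  (1,5): δ = 63.77°  ·
  (2,3): δ = 88.52°  ·
  (2,4): δ = 22.04°  ✓
  (2,5): δ = 17.45°  ✓
  (3,4): δ = 113.51°  ·
  (3,5): δ = 74.03°  ·
  (4,5): δ = 140.51°  ·
antipodal pairs: 5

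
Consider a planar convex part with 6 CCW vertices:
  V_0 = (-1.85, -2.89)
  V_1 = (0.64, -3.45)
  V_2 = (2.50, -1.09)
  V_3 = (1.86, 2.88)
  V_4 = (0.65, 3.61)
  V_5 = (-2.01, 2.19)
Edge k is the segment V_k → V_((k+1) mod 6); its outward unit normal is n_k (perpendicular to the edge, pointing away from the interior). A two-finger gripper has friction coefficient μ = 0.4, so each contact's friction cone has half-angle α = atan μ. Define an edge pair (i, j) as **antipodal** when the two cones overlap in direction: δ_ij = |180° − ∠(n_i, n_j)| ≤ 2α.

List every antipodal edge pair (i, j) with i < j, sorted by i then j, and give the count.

α = atan 0.4 = 21.80°;  2α = 43.60°
n_0 = (-0.2194, -0.9756)
n_1 = (+0.7854, -0.6190)
n_2 = (+0.9873, +0.1592)
n_3 = (+0.5166, +0.8562)
n_4 = (-0.4709, +0.8822)
n_5 = (-0.9995, -0.0315)
  (0,1): δ = 115.57°  ·
  (0,2): δ = 68.17°  ·
  (0,3): δ = 18.43°  ✓
  (0,4): δ = 40.77°  ✓
  (0,5): δ = 104.48°  ·
  (1,2): δ = 132.60°  ·
  (1,3): δ = 82.86°  ·
  (1,4): δ = 23.66°  ✓
  (1,5): δ = 40.05°  ✓
  (2,3): δ = 130.26°  ·
  (2,4): δ = 71.06°  ·
  (2,5): δ = 7.35°  ✓
  (3,4): δ = 120.80°  ·
  (3,5): δ = 57.09°  ·
  (4,5): δ = 116.29°  ·
antipodal pairs: 5

count = 5; pairs: (0,3), (0,4), (1,4), (1,5), (2,5)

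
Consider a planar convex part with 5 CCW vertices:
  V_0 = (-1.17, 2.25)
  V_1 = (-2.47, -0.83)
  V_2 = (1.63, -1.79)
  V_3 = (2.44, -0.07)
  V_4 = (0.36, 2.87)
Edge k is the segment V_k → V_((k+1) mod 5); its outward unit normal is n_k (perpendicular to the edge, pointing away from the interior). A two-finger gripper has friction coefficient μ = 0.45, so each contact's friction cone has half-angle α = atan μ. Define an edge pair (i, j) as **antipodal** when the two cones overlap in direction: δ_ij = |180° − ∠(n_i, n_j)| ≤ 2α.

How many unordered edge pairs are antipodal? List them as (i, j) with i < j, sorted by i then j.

α = atan 0.45 = 24.23°;  2α = 48.46°
n_0 = (-0.9213, +0.3889)
n_1 = (-0.2280, -0.9737)
n_2 = (+0.9047, -0.4261)
n_3 = (+0.8164, +0.5776)
n_4 = (-0.3756, +0.9268)
  (0,1): δ = 80.29°  ·
  (0,2): δ = 2.33°  ✓
  (0,3): δ = 58.16°  ·
  (0,4): δ = 134.94°  ·
  (1,2): δ = 102.04°  ·
  (1,3): δ = 41.54°  ✓
  (1,4): δ = 35.24°  ✓
  (2,3): δ = 119.50°  ·
  (2,4): δ = 42.72°  ✓
  (3,4): δ = 103.22°  ·
antipodal pairs: 4

count = 4; pairs: (0,2), (1,3), (1,4), (2,4)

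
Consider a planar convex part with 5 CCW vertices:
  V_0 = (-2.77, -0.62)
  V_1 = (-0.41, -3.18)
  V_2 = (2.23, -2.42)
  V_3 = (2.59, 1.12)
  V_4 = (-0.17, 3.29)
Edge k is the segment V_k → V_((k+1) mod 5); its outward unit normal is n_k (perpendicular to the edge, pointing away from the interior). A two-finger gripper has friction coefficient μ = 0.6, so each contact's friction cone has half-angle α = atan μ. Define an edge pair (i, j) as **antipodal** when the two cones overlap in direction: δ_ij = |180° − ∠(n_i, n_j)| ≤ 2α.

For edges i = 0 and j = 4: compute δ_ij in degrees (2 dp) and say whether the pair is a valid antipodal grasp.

α = atan 0.6 = 30.96°;  2α = 61.93°
edge 0: e_0 = (+2.36, -2.56);  n_0 = (-0.7352, -0.6778)
edge 4: e_4 = (-2.60, -3.91);  n_4 = (-0.8327, +0.5537)
∠(n_0, n_4) = 76.29°
δ = |180° − 76.29°| = 103.71°
103.71° > 2α = 61.93°  →  invalid

δ = 103.71°, invalid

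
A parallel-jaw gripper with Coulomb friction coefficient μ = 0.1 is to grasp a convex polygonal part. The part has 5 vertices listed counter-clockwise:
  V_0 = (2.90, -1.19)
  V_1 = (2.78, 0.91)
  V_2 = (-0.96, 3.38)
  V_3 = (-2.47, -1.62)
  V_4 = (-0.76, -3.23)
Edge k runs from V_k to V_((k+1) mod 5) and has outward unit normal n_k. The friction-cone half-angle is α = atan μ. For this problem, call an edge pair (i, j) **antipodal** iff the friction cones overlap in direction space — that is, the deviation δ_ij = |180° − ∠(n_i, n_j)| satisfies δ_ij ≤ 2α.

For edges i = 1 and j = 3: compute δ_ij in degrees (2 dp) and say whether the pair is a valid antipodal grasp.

δ = 9.83°, valid

α = atan 0.1 = 5.71°;  2α = 11.42°
edge 1: e_1 = (-3.74, +2.47);  n_1 = (+0.5511, +0.8344)
edge 3: e_3 = (+1.71, -1.61);  n_3 = (-0.6855, -0.7281)
∠(n_1, n_3) = 170.17°
δ = |180° − 170.17°| = 9.83°
9.83° ≤ 2α = 11.42°  →  valid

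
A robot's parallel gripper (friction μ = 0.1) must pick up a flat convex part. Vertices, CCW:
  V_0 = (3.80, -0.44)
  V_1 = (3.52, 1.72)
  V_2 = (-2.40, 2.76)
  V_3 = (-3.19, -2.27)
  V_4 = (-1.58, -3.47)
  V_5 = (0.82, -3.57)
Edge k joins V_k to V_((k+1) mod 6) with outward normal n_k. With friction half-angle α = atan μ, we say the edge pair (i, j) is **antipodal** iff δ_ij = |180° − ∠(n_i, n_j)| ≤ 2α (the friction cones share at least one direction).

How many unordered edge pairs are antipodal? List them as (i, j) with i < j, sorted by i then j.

α = atan 0.1 = 5.71°;  2α = 11.42°
n_0 = (+0.9917, +0.1286)
n_1 = (+0.1730, +0.9849)
n_2 = (-0.9879, +0.1552)
n_3 = (-0.5976, -0.8018)
n_4 = (-0.0416, -0.9991)
n_5 = (+0.7242, -0.6895)
  (0,1): δ = 107.35°  ·
  (0,2): δ = 16.31°  ·
  (0,3): δ = 45.92°  ·
  (0,4): δ = 80.23°  ·
  (0,5): δ = 129.02°  ·
  (1,2): δ = 88.96°  ·
  (1,3): δ = 26.73°  ·
  (1,4): δ = 7.58°  ✓
  (1,5): δ = 56.37°  ·
  (2,3): δ = 117.77°  ·
  (2,4): δ = 83.46°  ·
  (2,5): δ = 34.67°  ·
  (3,4): δ = 145.69°  ·
  (3,5): δ = 96.89°  ·
  (4,5): δ = 131.21°  ·
antipodal pairs: 1

count = 1; pairs: (1,4)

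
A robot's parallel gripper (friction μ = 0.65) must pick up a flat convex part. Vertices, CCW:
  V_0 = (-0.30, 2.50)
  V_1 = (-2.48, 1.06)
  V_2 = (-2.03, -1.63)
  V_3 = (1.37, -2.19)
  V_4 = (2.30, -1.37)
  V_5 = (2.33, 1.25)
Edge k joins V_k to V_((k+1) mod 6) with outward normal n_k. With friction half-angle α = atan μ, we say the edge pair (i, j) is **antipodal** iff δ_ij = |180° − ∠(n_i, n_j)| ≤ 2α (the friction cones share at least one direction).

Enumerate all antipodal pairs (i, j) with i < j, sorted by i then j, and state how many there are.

count = 7; pairs: (0,2), (0,3), (0,4), (1,3), (1,4), (1,5), (2,5)

α = atan 0.65 = 33.02°;  2α = 66.05°
n_0 = (-0.5512, +0.8344)
n_1 = (-0.9863, -0.1650)
n_2 = (-0.1625, -0.9867)
n_3 = (+0.6614, -0.7501)
n_4 = (+0.9999, -0.0114)
n_5 = (+0.4293, +0.9032)
  (0,1): δ = 113.95°  ·
  (0,2): δ = 42.80°  ✓
  (0,3): δ = 7.96°  ✓
  (0,4): δ = 55.90°  ✓
  (0,5): δ = 121.13°  ·
  (1,2): δ = 108.85°  ·
  (1,3): δ = 58.09°  ✓
  (1,4): δ = 10.15°  ✓
  (1,5): δ = 55.08°  ✓
  (2,3): δ = 129.24°  ·
  (2,4): δ = 81.30°  ·
  (2,5): δ = 16.07°  ✓
  (3,4): δ = 132.06°  ·
  (3,5): δ = 66.82°  ·
  (4,5): δ = 114.77°  ·
antipodal pairs: 7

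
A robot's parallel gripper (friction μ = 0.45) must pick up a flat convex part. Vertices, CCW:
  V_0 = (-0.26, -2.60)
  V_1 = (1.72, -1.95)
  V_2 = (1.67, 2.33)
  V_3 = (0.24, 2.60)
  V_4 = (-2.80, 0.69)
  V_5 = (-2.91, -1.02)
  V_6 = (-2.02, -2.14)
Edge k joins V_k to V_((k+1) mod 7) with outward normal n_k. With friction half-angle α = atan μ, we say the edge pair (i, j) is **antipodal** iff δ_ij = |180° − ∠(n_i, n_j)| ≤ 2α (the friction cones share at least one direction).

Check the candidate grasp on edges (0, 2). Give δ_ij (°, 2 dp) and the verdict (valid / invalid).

α = atan 0.45 = 24.23°;  2α = 48.46°
edge 0: e_0 = (+1.98, +0.65);  n_0 = (+0.3119, -0.9501)
edge 2: e_2 = (-1.43, +0.27);  n_2 = (+0.1855, +0.9826)
∠(n_0, n_2) = 151.13°
δ = |180° − 151.13°| = 28.87°
28.87° ≤ 2α = 48.46°  →  valid

δ = 28.87°, valid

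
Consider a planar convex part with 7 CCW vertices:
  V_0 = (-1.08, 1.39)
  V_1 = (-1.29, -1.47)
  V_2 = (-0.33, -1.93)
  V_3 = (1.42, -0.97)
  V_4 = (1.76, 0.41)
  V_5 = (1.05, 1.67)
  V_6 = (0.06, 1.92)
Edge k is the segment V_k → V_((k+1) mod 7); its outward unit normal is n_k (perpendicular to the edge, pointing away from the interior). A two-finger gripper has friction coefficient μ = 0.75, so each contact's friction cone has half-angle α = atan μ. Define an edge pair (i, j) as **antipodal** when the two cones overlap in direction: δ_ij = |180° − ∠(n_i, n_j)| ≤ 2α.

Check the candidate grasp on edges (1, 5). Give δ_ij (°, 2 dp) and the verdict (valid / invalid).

α = atan 0.75 = 36.87°;  2α = 73.74°
edge 1: e_1 = (+0.96, -0.46);  n_1 = (-0.4321, -0.9018)
edge 5: e_5 = (-0.99, +0.25);  n_5 = (+0.2448, +0.9696)
∠(n_1, n_5) = 168.57°
δ = |180° − 168.57°| = 11.43°
11.43° ≤ 2α = 73.74°  →  valid

δ = 11.43°, valid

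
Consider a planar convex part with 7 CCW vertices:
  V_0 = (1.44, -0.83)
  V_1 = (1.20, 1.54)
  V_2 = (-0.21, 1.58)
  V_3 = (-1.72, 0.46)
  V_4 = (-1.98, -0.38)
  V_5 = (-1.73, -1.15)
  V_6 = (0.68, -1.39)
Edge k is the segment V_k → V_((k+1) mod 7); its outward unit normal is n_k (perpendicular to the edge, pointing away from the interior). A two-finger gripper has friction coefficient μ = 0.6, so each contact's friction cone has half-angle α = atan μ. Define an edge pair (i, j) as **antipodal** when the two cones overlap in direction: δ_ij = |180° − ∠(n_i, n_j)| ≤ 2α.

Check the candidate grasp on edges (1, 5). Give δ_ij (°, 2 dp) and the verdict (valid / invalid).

δ = 4.06°, valid

α = atan 0.6 = 30.96°;  2α = 61.93°
edge 1: e_1 = (-1.41, +0.04);  n_1 = (+0.0284, +0.9996)
edge 5: e_5 = (+2.41, -0.24);  n_5 = (-0.0991, -0.9951)
∠(n_1, n_5) = 175.94°
δ = |180° − 175.94°| = 4.06°
4.06° ≤ 2α = 61.93°  →  valid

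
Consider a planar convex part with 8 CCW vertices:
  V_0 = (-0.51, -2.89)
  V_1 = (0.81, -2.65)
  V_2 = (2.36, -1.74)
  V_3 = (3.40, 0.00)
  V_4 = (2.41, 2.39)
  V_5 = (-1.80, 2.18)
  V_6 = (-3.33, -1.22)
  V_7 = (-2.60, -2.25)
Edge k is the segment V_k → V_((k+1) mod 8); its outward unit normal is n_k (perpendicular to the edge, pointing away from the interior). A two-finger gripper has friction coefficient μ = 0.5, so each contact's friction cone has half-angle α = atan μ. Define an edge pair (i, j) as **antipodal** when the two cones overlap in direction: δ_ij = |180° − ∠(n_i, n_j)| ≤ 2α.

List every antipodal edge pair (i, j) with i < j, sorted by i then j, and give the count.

α = atan 0.5 = 26.57°;  2α = 53.13°
n_0 = (+0.1789, -0.9839)
n_1 = (+0.5063, -0.8624)
n_2 = (+0.8584, -0.5130)
n_3 = (+0.9239, +0.3827)
n_4 = (-0.0498, +0.9988)
n_5 = (-0.9119, +0.4104)
n_6 = (-0.8159, -0.5782)
n_7 = (-0.2928, -0.9562)
  (0,1): δ = 159.89°  ·
  (0,2): δ = 131.17°  ·
  (0,3): δ = 77.80°  ·
  (0,4): δ = 7.45°  ✓
  (0,5): δ = 55.47°  ·
  (0,6): δ = 115.02°  ·
  (0,7): δ = 152.67°  ·
  (1,2): δ = 151.28°  ·
  (1,3): δ = 97.92°  ·
  (1,4): δ = 27.56°  ✓
  (1,5): δ = 35.36°  ✓
  (1,6): δ = 94.91°  ·
  (1,7): δ = 132.56°  ·
  (2,3): δ = 126.63°  ·
  (2,4): δ = 56.28°  ·
  (2,5): δ = 6.64°  ✓
  (2,6): δ = 66.19°  ·
  (2,7): δ = 103.84°  ·
  (3,4): δ = 109.64°  ·
  (3,5): δ = 46.73°  ✓
  (3,6): δ = 12.83°  ✓
  (3,7): δ = 50.47°  ✓
  (4,5): δ = 117.08°  ·
  (4,6): δ = 57.53°  ·
  (4,7): δ = 19.88°  ✓
  (5,6): δ = 120.45°  ·
  (5,7): δ = 82.80°  ·
  (6,7): δ = 142.35°  ·
antipodal pairs: 8

count = 8; pairs: (0,4), (1,4), (1,5), (2,5), (3,5), (3,6), (3,7), (4,7)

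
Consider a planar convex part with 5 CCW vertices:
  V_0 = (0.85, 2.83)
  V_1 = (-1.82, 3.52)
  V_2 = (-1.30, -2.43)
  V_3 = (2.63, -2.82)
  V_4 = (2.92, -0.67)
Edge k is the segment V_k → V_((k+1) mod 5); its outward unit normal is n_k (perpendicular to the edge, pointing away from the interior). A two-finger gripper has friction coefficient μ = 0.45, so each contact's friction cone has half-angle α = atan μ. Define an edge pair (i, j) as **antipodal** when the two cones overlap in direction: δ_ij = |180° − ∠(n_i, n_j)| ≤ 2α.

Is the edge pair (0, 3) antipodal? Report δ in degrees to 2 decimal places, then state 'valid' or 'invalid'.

α = atan 0.45 = 24.23°;  2α = 48.46°
edge 0: e_0 = (-2.67, +0.69);  n_0 = (+0.2502, +0.9682)
edge 3: e_3 = (+0.29, +2.15);  n_3 = (+0.9910, -0.1337)
∠(n_0, n_3) = 83.19°
δ = |180° − 83.19°| = 96.81°
96.81° > 2α = 48.46°  →  invalid

δ = 96.81°, invalid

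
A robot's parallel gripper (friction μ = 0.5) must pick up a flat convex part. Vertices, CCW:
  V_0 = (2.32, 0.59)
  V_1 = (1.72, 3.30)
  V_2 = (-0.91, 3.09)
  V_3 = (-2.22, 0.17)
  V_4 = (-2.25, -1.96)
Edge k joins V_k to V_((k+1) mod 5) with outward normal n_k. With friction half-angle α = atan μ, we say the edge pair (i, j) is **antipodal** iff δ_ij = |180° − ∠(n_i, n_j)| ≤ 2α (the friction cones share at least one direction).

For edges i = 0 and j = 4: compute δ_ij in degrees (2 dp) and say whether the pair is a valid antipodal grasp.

α = atan 0.5 = 26.57°;  2α = 53.13°
edge 0: e_0 = (-0.60, +2.71);  n_0 = (+0.9764, +0.2162)
edge 4: e_4 = (+4.57, +2.55);  n_4 = (+0.4873, -0.8733)
∠(n_0, n_4) = 73.32°
δ = |180° − 73.32°| = 106.68°
106.68° > 2α = 53.13°  →  invalid

δ = 106.68°, invalid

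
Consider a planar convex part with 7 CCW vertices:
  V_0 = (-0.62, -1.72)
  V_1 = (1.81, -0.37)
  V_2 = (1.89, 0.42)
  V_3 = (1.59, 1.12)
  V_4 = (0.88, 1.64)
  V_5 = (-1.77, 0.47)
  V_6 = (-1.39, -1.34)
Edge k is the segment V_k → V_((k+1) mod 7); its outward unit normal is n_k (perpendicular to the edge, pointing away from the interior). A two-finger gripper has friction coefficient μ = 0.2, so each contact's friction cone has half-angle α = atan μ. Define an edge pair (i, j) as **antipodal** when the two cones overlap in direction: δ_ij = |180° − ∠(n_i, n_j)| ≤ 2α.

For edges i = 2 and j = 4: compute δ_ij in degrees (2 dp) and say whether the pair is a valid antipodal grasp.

δ = 89.38°, invalid

α = atan 0.2 = 11.31°;  2α = 22.62°
edge 2: e_2 = (-0.30, +0.70);  n_2 = (+0.9191, +0.3939)
edge 4: e_4 = (-2.65, -1.17);  n_4 = (-0.4039, +0.9148)
∠(n_2, n_4) = 90.62°
δ = |180° − 90.62°| = 89.38°
89.38° > 2α = 22.62°  →  invalid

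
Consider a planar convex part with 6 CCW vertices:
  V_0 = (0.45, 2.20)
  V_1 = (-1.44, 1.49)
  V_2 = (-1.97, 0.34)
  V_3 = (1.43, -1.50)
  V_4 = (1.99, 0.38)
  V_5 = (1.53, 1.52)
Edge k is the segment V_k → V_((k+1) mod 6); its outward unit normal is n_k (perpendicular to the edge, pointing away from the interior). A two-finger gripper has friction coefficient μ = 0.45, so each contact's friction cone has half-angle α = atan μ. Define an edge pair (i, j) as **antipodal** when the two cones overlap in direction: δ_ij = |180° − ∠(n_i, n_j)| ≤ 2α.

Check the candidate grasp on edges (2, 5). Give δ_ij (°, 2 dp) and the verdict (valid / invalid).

δ = 3.77°, valid

α = atan 0.45 = 24.23°;  2α = 48.46°
edge 2: e_2 = (+3.40, -1.84);  n_2 = (-0.4759, -0.8795)
edge 5: e_5 = (-1.08, +0.68);  n_5 = (+0.5328, +0.8462)
∠(n_2, n_5) = 176.23°
δ = |180° − 176.23°| = 3.77°
3.77° ≤ 2α = 48.46°  →  valid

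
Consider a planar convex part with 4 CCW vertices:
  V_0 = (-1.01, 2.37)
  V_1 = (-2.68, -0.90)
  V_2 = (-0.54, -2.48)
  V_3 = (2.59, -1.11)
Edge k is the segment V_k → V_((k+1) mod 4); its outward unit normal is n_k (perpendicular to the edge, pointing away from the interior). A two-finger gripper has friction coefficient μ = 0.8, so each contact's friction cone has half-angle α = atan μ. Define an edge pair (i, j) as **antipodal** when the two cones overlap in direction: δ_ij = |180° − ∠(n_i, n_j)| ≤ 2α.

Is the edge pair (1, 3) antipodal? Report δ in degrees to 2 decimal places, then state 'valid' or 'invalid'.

α = atan 0.8 = 38.66°;  2α = 77.32°
edge 1: e_1 = (+2.14, -1.58);  n_1 = (-0.5940, -0.8045)
edge 3: e_3 = (-3.60, +3.48);  n_3 = (+0.6950, +0.7190)
∠(n_1, n_3) = 172.41°
δ = |180° − 172.41°| = 7.59°
7.59° ≤ 2α = 77.32°  →  valid

δ = 7.59°, valid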